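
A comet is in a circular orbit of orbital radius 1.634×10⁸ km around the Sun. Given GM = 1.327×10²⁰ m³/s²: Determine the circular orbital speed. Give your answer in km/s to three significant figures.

r = 1.634×10⁸ km = 1.634×10¹¹ m.
For a circular orbit v = √(μ/r) = √(1.327×10²⁰ / 1.634×10¹¹) = √(8.121×10⁸) = 28500 m/s.
That is 28.50 km/s.

v ≈ 28.5 km/s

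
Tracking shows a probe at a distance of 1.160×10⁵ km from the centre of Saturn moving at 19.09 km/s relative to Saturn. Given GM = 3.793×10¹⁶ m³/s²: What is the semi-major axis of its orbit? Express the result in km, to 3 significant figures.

r = 1.160×10⁸ m.
Specific orbital energy ε = v²/2 − μ/r = (19090)²/2 − 3.793×10¹⁶/1.160×10⁸ = -1.448×10⁸ J/kg.
Since ε = −μ/(2a), a = −μ/(2ε) = 1.310×10⁸ m = 1.3100×10⁵ km.

a ≈ 1.31×10⁵ km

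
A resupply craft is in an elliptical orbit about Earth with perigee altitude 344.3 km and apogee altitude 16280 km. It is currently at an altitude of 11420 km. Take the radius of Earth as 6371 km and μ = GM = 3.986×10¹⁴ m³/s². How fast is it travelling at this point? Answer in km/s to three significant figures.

v ≈ 4.20 km/s

r_p = 6371 + 344.3 = 6715.3 km = 6.7153×10⁶ m.
r_a = 6371 + 16280 = 22651 km = 2.2651×10⁷ m.
r = 6371 + 11420 = 17791 km = 1.779×10⁷ m.
Semi-major axis a = (r_p + r_a)/2 = 14683 km = 1.468×10⁷ m.
Vis-viva: v² = μ(2/r − 1/a) = 3.986×10¹⁴ × (1.124×10⁻⁷ − 6.811×10⁻⁸) = 1.766×10⁷ m²/s².
v = 4203 m/s = 4.203 km/s.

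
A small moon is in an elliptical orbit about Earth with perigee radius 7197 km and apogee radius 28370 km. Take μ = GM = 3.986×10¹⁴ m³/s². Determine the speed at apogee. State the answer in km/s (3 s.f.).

Semi-major axis a = (r_p + r_a)/2 = 17784 km = 1.778×10⁷ m.
Vis-viva: v² = μ(2/r − 1/a) = 3.986×10¹⁴ × (7.050×10⁻⁸ − 5.623×10⁻⁸) = 5.686×10⁶ m²/s².
v = 2385 m/s = 2.385 km/s.

v ≈ 2.38 km/s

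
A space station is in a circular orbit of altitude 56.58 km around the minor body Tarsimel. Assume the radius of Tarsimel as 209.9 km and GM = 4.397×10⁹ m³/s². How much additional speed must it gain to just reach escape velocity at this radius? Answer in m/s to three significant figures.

r = 209.9 + 56.58 = 266.48 km = 2.6648×10⁵ m.
Circular speed v_c = √(μ/r) = 128.5 m/s.
Escape speed v_esc = √(2μ/r) = √2 × v_c = 181.7 m/s.
Δv = v_esc − v_c = 53.21 m/s.

Δv ≈ 53.2 m/s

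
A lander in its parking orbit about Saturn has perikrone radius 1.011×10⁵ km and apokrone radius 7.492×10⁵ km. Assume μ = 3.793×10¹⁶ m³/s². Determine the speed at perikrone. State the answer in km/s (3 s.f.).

v ≈ 25.7 km/s

Semi-major axis a = (r_p + r_a)/2 = 4.2515×10⁵ km = 4.252×10⁸ m.
Vis-viva: v² = μ(2/r − 1/a) = 3.793×10¹⁶ × (1.978×10⁻⁸ − 2.352×10⁻⁹) = 6.611×10⁸ m²/s².
v = 25710 m/s = 25.71 km/s.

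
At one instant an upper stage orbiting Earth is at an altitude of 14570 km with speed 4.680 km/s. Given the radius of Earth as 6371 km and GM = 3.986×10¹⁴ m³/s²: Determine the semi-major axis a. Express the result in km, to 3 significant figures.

r = 6371 + 14570 = 20941 km = 2.094×10⁷ m.
Vis-viva rearranged: 1/a = 2/r − v²/μ = 9.551×10⁻⁸ − 5.495×10⁻⁸ = 4.056×10⁻⁸ m⁻¹.
a = 2.466×10⁷ m = 24656 km.

a ≈ 24700 km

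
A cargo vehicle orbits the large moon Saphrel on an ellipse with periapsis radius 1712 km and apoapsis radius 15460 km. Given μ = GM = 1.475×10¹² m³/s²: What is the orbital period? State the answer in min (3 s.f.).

T ≈ 2170 min

Semi-major axis a = (r_p + r_a)/2 = (1712.0 + 15460)/2 = 8586.0 km = 8.586×10⁶ m.
By Kepler's third law T = 2π√(a³/μ) = 2π × 2.072×10⁴ = 1.302×10⁵ s.
= 2169 min.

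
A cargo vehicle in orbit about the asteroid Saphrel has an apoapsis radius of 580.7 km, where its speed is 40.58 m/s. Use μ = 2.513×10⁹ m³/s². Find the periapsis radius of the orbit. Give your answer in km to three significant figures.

periapsis radius ≈ 136 km

r_a = 5.807×10⁵ m.
Specific energy ε = v²/2 − μ/r = -3.504×10³ J/kg, so a = −μ/(2ε) = 3.586×10⁵ m.
The apsides satisfy r_p + r_a = 2a, so the periapsis radius is 2a − r_a = 1.364×10⁵ m = 136.45 km.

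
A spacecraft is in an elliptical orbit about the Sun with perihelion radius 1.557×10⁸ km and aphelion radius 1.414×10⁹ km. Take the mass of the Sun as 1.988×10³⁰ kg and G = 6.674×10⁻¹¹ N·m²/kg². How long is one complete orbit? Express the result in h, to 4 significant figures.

μ = GM = 6.674×10⁻¹¹ × 1.988×10³⁰ = 1.327×10²⁰ m³/s².
Semi-major axis a = (r_p + r_a)/2 = (1.5570×10⁸ + 1.4140×10⁹)/2 = 7.8485×10⁸ km = 7.848×10¹¹ m.
By Kepler's third law T = 2π√(a³/μ) = 2π × 6.036×10⁷ = 3.793×10⁸ s.
= 1.054×10⁵ h.

T ≈ 105400 h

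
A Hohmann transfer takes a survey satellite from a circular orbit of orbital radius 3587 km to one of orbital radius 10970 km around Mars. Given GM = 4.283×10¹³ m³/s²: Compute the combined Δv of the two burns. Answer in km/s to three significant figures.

r₁ = 3587 km = 3.587×10⁶ m.
r₂ = 10970 km = 1.097×10⁷ m.
Transfer ellipse a_t = (r₁ + r₂)/2 = 7.278×10⁶ m.
At r₁: circular v_c1 = √(μ/r₁) = 3455 m/s; transfer-periapsis v_p = √[μ(2/r₁ − 1/a_t)] = 4242 m/s.
Δv₁ = v_p − v_c1 = 786.7 m/s.
At r₂: circular v_c2 = √(μ/r₂) = 1976 m/s; transfer-apoapsis v_a = √[μ(2/r₂ − 1/a_t)] = 1387 m/s.
Δv₂ = v_c2 − v_a = 588.8 m/s.
Total Δv = Δv₁ + Δv₂ = 1376 m/s = 1.376 km/s.

Δv_total ≈ 1.38 km/s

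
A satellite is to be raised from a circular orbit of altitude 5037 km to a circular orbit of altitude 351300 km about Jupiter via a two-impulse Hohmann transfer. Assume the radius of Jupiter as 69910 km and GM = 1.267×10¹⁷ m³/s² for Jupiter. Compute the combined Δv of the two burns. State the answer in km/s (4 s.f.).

r₁ = 69910 + 5037 = 74947 km = 7.4947×10⁷ m.
r₂ = 69910 + 351300 = 421210 km = 4.2121×10⁸ m.
Transfer ellipse a_t = (r₁ + r₂)/2 = 2.481×10⁸ m.
At r₁: circular v_c1 = √(μ/r₁) = 41120 m/s; transfer-perijove v_p = √[μ(2/r₁ − 1/a_t)] = 53580 m/s.
Δv₁ = v_p − v_c1 = 12460 m/s.
At r₂: circular v_c2 = √(μ/r₂) = 17340 m/s; transfer-apojove v_a = √[μ(2/r₂ − 1/a_t)] = 9533 m/s.
Δv₂ = v_c2 − v_a = 7811 m/s.
Total Δv = Δv₁ + Δv₂ = 20270 m/s = 20.27 km/s.

Δv_total ≈ 20.27 km/s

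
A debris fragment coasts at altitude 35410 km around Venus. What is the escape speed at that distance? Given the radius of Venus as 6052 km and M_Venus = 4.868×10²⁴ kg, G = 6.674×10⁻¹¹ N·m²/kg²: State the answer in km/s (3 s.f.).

μ = GM = 6.674×10⁻¹¹ × 4.868×10²⁴ = 3.249×10¹⁴ m³/s².
r = 6052 + 35410 = 41462 km = 4.1462×10⁷ m.
Escape speed v_esc = √(2μ/r) = √(2 × 3.249×10¹⁴ / 4.146×10⁷) = √(1.567×10⁷) = 3959 m/s.
= 3.959 km/s.

v_esc ≈ 3.96 km/s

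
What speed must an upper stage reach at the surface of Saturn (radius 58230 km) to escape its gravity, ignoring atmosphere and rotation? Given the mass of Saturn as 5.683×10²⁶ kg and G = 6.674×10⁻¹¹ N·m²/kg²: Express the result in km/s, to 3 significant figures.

v_esc ≈ 36.1 km/s

μ = GM = 6.674×10⁻¹¹ × 5.683×10²⁶ = 3.793×10¹⁶ m³/s².
r = R = 5.823×10⁷ m.
Escape speed v_esc = √(2μ/r) = √(2 × 3.793×10¹⁶ / 5.823×10⁷) = √(1.303×10⁹) = 36090 m/s.
= 36.09 km/s.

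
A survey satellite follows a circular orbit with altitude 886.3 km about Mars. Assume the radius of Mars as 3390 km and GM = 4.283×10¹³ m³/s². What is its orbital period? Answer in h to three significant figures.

r = 3390 + 886.3 = 4276.3 km = 4.2763×10⁶ m.
Kepler's third law: T = 2π√(r³/μ) = 2π√((4.276×10⁶)³ / 4.283×10¹³).
r³/μ = 1.826×10⁶ s², so T = 2π × 1.351×10³ = 8.490×10³ s.
Converting: 8.490×10³ s ÷ 3600 = 2.358 h.

T ≈ 2.36 h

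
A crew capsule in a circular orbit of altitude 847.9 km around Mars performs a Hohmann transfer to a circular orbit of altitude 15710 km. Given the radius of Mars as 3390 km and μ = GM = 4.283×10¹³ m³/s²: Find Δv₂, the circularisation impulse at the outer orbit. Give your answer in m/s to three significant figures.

Δv ≈ 595 m/s

r₁ = 3390 + 847.9 = 4237.9 km = 4.2379×10⁶ m.
r₂ = 3390 + 15710 = 19100 km = 1.9100×10⁷ m.
Transfer ellipse a_t = (r₁ + r₂)/2 = 1.167×10⁷ m.
At r₁: circular v_c1 = √(μ/r₁) = 3179 m/s; transfer-periapsis v_p = √[μ(2/r₁ − 1/a_t)] = 4067 m/s.
At r₂: circular v_c2 = √(μ/r₂) = 1497 m/s; transfer-apoapsis v_a = √[μ(2/r₂ − 1/a_t)] = 902.4 m/s.
Δv₂ = v_c2 − v_a = 595.0 m/s.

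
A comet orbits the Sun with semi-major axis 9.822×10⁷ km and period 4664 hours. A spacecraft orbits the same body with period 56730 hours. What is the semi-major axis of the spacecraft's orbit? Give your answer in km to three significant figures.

a₂ ≈ 5.19×10⁸ km

Kepler's third law: a³ ∝ T², so a₂ = a₁ (T₂/T₁)^(2/3).
T₂/T₁ = 12.16, (T₂/T₁)^(2/3) = 5.289.
a₂ = 9.822×10⁷ × 5.289 = 5.195×10⁸ km.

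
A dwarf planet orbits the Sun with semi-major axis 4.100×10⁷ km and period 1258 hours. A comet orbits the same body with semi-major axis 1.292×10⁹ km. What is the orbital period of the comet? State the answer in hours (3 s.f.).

Kepler's third law: T² ∝ a³, so T₂ = T₁ (a₂/a₁)^(3/2).
a₂/a₁ = 31.51, (a₂/a₁)^(3/2) = 176.9.
T₂ = 1258 × 176.9 = 2.225×10⁵ hours.

T₂ ≈ 2.23×10⁵ hours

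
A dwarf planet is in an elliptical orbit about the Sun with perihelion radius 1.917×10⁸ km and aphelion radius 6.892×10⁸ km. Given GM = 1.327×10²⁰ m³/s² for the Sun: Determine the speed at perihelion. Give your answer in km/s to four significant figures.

v ≈ 32.91 km/s

Semi-major axis a = (r_p + r_a)/2 = 4.4045×10⁸ km = 4.404×10¹¹ m.
Vis-viva: v² = μ(2/r − 1/a) = 1.327×10²⁰ × (1.043×10⁻¹¹ − 2.270×10⁻¹²) = 1.083×10⁹ m²/s².
v = 32910 m/s = 32.91 km/s.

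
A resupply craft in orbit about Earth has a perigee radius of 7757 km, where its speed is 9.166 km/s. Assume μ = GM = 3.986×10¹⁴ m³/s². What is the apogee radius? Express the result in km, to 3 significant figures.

apogee radius ≈ 34700 km

r_p = 7.757×10⁶ m.
Specific energy ε = v²/2 − μ/r = -9.378×10⁶ J/kg, so a = −μ/(2ε) = 2.125×10⁷ m.
The apsides satisfy r_p + r_a = 2a, so the apogee radius is 2a − r_p = 3.475×10⁷ m = 34746 km.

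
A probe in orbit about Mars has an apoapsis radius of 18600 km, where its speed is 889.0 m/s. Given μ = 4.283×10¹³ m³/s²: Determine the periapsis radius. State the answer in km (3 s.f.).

periapsis radius ≈ 3850 km

r_a = 1.860×10⁷ m.
Specific energy ε = v²/2 − μ/r = -1.908×10⁶ J/kg, so a = −μ/(2ε) = 1.123×10⁷ m.
The apsides satisfy r_p + r_a = 2a, so the periapsis radius is 2a − r_a = 3.853×10⁶ m = 3853.1 km.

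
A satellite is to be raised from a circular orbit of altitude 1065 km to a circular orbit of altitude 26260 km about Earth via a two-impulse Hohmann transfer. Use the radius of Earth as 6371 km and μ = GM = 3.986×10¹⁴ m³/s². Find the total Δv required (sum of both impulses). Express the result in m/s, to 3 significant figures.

r₁ = 6371 + 1065 = 7436.0 km = 7.4360×10⁶ m.
r₂ = 6371 + 26260 = 32631 km = 3.2631×10⁷ m.
Transfer ellipse a_t = (r₁ + r₂)/2 = 2.003×10⁷ m.
At r₁: circular v_c1 = √(μ/r₁) = 7321 m/s; transfer-perigee v_p = √[μ(2/r₁ − 1/a_t)] = 9344 m/s.
Δv₁ = v_p − v_c1 = 2023 m/s.
At r₂: circular v_c2 = √(μ/r₂) = 3495 m/s; transfer-apogee v_a = √[μ(2/r₂ − 1/a_t)] = 2129 m/s.
Δv₂ = v_c2 − v_a = 1366 m/s.
Total Δv = Δv₁ + Δv₂ = 3388 m/s.

Δv_total ≈ 3390 m/s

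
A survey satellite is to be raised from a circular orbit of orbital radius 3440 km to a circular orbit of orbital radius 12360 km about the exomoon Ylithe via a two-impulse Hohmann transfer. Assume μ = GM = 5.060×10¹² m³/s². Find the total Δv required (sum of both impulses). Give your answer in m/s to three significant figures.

Δv_total ≈ 522 m/s

r₁ = 3440 km = 3.440×10⁶ m.
r₂ = 12360 km = 1.236×10⁷ m.
Transfer ellipse a_t = (r₁ + r₂)/2 = 7.900×10⁶ m.
At r₁: circular v_c1 = √(μ/r₁) = 1213 m/s; transfer-periapsis v_p = √[μ(2/r₁ − 1/a_t)] = 1517 m/s.
Δv₁ = v_p − v_c1 = 304.2 m/s.
At r₂: circular v_c2 = √(μ/r₂) = 639.8 m/s; transfer-apoapsis v_a = √[μ(2/r₂ − 1/a_t)] = 422.2 m/s.
Δv₂ = v_c2 − v_a = 217.6 m/s.
Total Δv = Δv₁ + Δv₂ = 521.8 m/s.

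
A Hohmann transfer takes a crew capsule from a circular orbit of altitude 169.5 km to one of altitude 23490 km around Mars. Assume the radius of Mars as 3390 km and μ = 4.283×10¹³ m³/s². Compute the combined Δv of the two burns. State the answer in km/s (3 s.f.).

Δv_total ≈ 1.79 km/s

r₁ = 3390 + 169.5 = 3559.5 km = 3.5595×10⁶ m.
r₂ = 3390 + 23490 = 26880 km = 2.6880×10⁷ m.
Transfer ellipse a_t = (r₁ + r₂)/2 = 1.522×10⁷ m.
At r₁: circular v_c1 = √(μ/r₁) = 3469 m/s; transfer-periapsis v_p = √[μ(2/r₁ − 1/a_t)] = 4610 m/s.
Δv₁ = v_p − v_c1 = 1141 m/s.
At r₂: circular v_c2 = √(μ/r₂) = 1262 m/s; transfer-apoapsis v_a = √[μ(2/r₂ − 1/a_t)] = 610.5 m/s.
Δv₂ = v_c2 − v_a = 651.8 m/s.
Total Δv = Δv₁ + Δv₂ = 1793 m/s = 1.793 km/s.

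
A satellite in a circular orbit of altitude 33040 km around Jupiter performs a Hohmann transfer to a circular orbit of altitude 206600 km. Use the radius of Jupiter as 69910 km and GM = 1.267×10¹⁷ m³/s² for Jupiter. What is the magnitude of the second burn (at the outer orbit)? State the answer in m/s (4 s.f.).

Δv ≈ 5638 m/s

r₁ = 69910 + 33040 = 102950 km = 1.0295×10⁸ m.
r₂ = 69910 + 206600 = 276510 km = 2.7651×10⁸ m.
Transfer ellipse a_t = (r₁ + r₂)/2 = 1.897×10⁸ m.
At r₁: circular v_c1 = √(μ/r₁) = 35080 m/s; transfer-perijove v_p = √[μ(2/r₁ − 1/a_t)] = 42350 m/s.
At r₂: circular v_c2 = √(μ/r₂) = 21410 m/s; transfer-apojove v_a = √[μ(2/r₂ − 1/a_t)] = 15770 m/s.
Δv₂ = v_c2 − v_a = 5638 m/s.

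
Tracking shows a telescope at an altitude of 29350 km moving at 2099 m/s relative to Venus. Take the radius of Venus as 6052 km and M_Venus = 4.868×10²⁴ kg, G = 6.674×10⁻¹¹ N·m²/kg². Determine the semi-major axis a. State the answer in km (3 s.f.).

a ≈ 23300 km

μ = GM = 6.674×10⁻¹¹ × 4.868×10²⁴ = 3.249×10¹⁴ m³/s².
r = 6052 + 29350 = 35402 km = 3.540×10⁷ m.
Vis-viva rearranged: 1/a = 2/r − v²/μ = 5.649×10⁻⁸ − 1.356×10⁻⁸ = 4.293×10⁻⁸ m⁻¹.
a = 2.329×10⁷ m = 23292 km.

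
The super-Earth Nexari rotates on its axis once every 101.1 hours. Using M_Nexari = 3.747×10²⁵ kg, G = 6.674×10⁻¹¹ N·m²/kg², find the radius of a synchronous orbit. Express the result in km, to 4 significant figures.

μ = GM = 6.674×10⁻¹¹ × 3.747×10²⁵ = 2.501×10¹⁵ m³/s².
T = 101.1 hours = 3.640×10⁵ s.
A synchronous orbit has period T, so by Kepler's third law a = (μT²/4π²)^(1/3).
μT²/4π² = 2.501×10¹⁵ × (3.640×10⁵)² / 39.48 = 8.391×10²⁴ m³.
a = 2.032×10⁸ m = 2.0321×10⁵ km.

r_sync ≈ 2.032×10⁵ km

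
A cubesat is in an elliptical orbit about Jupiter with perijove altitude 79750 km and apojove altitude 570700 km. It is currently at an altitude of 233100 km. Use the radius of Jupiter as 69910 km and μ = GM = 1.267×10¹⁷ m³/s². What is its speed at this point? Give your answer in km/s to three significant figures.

v ≈ 22.7 km/s

r_p = 69910 + 79750 = 149660 km = 1.4966×10⁸ m.
r_a = 69910 + 570700 = 640610 km = 6.4061×10⁸ m.
r = 69910 + 233100 = 3.0301×10⁵ km = 3.030×10⁸ m.
Semi-major axis a = (r_p + r_a)/2 = 3.9514×10⁵ km = 3.951×10⁸ m.
Vis-viva: v² = μ(2/r − 1/a) = 1.267×10¹⁷ × (6.600×10⁻⁹ − 2.531×10⁻⁹) = 5.156×10⁸ m²/s².
v = 22710 m/s = 22.71 km/s.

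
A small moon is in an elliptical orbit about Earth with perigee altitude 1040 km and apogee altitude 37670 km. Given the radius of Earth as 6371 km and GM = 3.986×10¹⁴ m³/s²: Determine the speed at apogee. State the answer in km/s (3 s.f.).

v ≈ 1.61 km/s

r_p = 6371 + 1040 = 7411.0 km = 7.4110×10⁶ m.
r_a = 6371 + 37670 = 44041 km = 4.4041×10⁷ m.
Semi-major axis a = (r_p + r_a)/2 = 25726 km = 2.573×10⁷ m.
Vis-viva: v² = μ(2/r − 1/a) = 3.986×10¹⁴ × (4.541×10⁻⁸ − 3.887×10⁻⁸) = 2.607×10⁶ m²/s².
v = 1615 m/s = 1.615 km/s.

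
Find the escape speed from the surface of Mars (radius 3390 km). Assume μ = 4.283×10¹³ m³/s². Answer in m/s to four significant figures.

v_esc ≈ 5027 m/s

r = R = 3.390×10⁶ m.
Escape speed v_esc = √(2μ/r) = √(2 × 4.283×10¹³ / 3.390×10⁶) = √(2.527×10⁷) = 5027 m/s.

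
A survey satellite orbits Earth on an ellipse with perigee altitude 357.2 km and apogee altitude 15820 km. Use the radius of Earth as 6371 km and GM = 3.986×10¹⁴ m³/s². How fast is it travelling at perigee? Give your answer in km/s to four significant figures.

v ≈ 9.535 km/s

r_p = 6371 + 357.2 = 6728.2 km = 6.7282×10⁶ m.
r_a = 6371 + 15820 = 22191 km = 2.2191×10⁷ m.
Semi-major axis a = (r_p + r_a)/2 = 14460 km = 1.446×10⁷ m.
Vis-viva: v² = μ(2/r − 1/a) = 3.986×10¹⁴ × (2.973×10⁻⁷ − 6.916×10⁻⁸) = 9.092×10⁷ m²/s².
v = 9535 m/s = 9.535 km/s.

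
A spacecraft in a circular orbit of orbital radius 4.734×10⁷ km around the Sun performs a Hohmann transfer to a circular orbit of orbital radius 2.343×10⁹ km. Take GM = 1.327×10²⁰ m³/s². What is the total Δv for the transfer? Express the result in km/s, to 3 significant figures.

r₁ = 4.734×10⁷ km = 4.734×10¹⁰ m.
r₂ = 2.343×10⁹ km = 2.343×10¹² m.
Transfer ellipse a_t = (r₁ + r₂)/2 = 1.195×10¹² m.
At r₁: circular v_c1 = √(μ/r₁) = 52940 m/s; transfer-perihelion v_p = √[μ(2/r₁ − 1/a_t)] = 74130 m/s.
Δv₁ = v_p − v_c1 = 21190 m/s.
At r₂: circular v_c2 = √(μ/r₂) = 7526 m/s; transfer-aphelion v_a = √[μ(2/r₂ − 1/a_t)] = 1498 m/s.
Δv₂ = v_c2 − v_a = 6028 m/s.
Total Δv = Δv₁ + Δv₂ = 27210 m/s = 27.21 km/s.

Δv_total ≈ 27.2 km/s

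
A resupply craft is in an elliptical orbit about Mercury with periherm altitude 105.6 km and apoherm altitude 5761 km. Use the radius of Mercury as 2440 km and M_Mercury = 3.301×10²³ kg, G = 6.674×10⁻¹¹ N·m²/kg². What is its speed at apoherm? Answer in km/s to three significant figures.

μ = GM = 6.674×10⁻¹¹ × 3.301×10²³ = 2.203×10¹³ m³/s².
r_p = 2440 + 105.6 = 2545.6 km = 2.5456×10⁶ m.
r_a = 2440 + 5761 = 8201.0 km = 8.2010×10⁶ m.
Semi-major axis a = (r_p + r_a)/2 = 5373.3 km = 5.373×10⁶ m.
Vis-viva: v² = μ(2/r − 1/a) = 2.203×10¹³ × (2.439×10⁻⁷ − 1.861×10⁻⁷) = 1.273×10⁶ m²/s².
v = 1128 m/s = 1.128 km/s.

v ≈ 1.13 km/s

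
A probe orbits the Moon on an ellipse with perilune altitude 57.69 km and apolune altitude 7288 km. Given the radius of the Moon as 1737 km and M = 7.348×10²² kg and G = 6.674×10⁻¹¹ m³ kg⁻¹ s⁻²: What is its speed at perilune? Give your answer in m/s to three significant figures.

μ = GM = 6.674×10⁻¹¹ × 7.348×10²² = 4.904×10¹² m³/s².
r_p = 1737 + 57.69 = 1794.7 km = 1.7947×10⁶ m.
r_a = 1737 + 7288 = 9025.0 km = 9.0250×10⁶ m.
Semi-major axis a = (r_p + r_a)/2 = 5409.8 km = 5.410×10⁶ m.
Vis-viva: v² = μ(2/r − 1/a) = 4.904×10¹² × (1.114×10⁻⁶ − 1.848×10⁻⁷) = 4.559×10⁶ m²/s².
v = 2135 m/s.

v ≈ 2140 m/s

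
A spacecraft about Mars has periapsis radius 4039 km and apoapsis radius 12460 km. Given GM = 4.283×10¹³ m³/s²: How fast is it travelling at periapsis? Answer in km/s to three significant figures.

v ≈ 4.00 km/s

Semi-major axis a = (r_p + r_a)/2 = 8249.5 km = 8.250×10⁶ m.
Vis-viva: v² = μ(2/r − 1/a) = 4.283×10¹³ × (4.952×10⁻⁷ − 1.212×10⁻⁷) = 1.602×10⁷ m²/s².
v = 4002 m/s = 4.002 km/s.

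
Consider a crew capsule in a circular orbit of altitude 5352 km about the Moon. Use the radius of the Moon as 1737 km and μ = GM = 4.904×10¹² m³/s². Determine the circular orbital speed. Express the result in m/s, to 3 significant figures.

v ≈ 832 m/s

r = 1737 + 5352 = 7089.0 km = 7.0890×10⁶ m.
For a circular orbit v = √(μ/r) = √(4.904×10¹² / 7.089×10⁶) = √(6.918×10⁵) = 831.7 m/s.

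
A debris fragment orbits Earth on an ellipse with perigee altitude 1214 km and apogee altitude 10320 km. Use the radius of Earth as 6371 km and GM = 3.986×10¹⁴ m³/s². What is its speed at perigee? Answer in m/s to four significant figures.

v ≈ 8501 m/s

r_p = 6371 + 1214 = 7585.0 km = 7.5850×10⁶ m.
r_a = 6371 + 10320 = 16691 km = 1.6691×10⁷ m.
Semi-major axis a = (r_p + r_a)/2 = 12138 km = 1.214×10⁷ m.
Vis-viva: v² = μ(2/r − 1/a) = 3.986×10¹⁴ × (2.637×10⁻⁷ − 8.239×10⁻⁸) = 7.226×10⁷ m²/s².
v = 8501 m/s.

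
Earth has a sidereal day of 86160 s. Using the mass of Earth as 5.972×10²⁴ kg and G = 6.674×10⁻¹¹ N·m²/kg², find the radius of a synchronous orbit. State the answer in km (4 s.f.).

μ = GM = 6.674×10⁻¹¹ × 5.972×10²⁴ = 3.986×10¹⁴ m³/s².
A synchronous orbit has period T, so by Kepler's third law a = (μT²/4π²)^(1/3).
μT²/4π² = 3.986×10¹⁴ × (8.616×10⁴)² / 39.48 = 7.495×10²² m³.
a = 4.216×10⁷ m = 42162 km.

r_sync ≈ 42160 km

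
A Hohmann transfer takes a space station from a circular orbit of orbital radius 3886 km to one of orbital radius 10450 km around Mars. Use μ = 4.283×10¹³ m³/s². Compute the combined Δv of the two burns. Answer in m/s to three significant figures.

r₁ = 3886 km = 3.886×10⁶ m.
r₂ = 10450 km = 1.045×10⁷ m.
Transfer ellipse a_t = (r₁ + r₂)/2 = 7.168×10⁶ m.
At r₁: circular v_c1 = √(μ/r₁) = 3320 m/s; transfer-periapsis v_p = √[μ(2/r₁ − 1/a_t)] = 4008 m/s.
Δv₁ = v_p − v_c1 = 688.6 m/s.
At r₂: circular v_c2 = √(μ/r₂) = 2024 m/s; transfer-apoapsis v_a = √[μ(2/r₂ − 1/a_t)] = 1491 m/s.
Δv₂ = v_c2 − v_a = 533.9 m/s.
Total Δv = Δv₁ + Δv₂ = 1222 m/s.

Δv_total ≈ 1220 m/s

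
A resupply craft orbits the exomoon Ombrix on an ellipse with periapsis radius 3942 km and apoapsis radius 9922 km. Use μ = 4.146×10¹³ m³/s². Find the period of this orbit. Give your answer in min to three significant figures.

Semi-major axis a = (r_p + r_a)/2 = (3942.0 + 9922.0)/2 = 6932.0 km = 6.932×10⁶ m.
By Kepler's third law T = 2π√(a³/μ) = 2π × 2.834×10³ = 1.781×10⁴ s.
= 296.8 min.

T ≈ 297 min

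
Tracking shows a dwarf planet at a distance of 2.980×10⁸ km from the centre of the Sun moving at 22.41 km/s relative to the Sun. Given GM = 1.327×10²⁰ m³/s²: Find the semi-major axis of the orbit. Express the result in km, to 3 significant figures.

a ≈ 3.42×10⁸ km

r = 2.980×10¹¹ m.
Vis-viva rearranged: 1/a = 2/r − v²/μ = 6.711×10⁻¹² − 3.785×10⁻¹² = 2.927×10⁻¹² m⁻¹.
a = 3.417×10¹¹ m = 3.4166×10⁸ km.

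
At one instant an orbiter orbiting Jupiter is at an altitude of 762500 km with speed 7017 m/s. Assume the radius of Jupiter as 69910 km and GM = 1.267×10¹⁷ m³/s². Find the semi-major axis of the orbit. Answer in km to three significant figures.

r = 69910 + 762500 = 8.3241×10⁵ km = 8.324×10⁸ m.
Vis-viva rearranged: 1/a = 2/r − v²/μ = 2.403×10⁻⁹ − 3.886×10⁻¹⁰ = 2.014×10⁻⁹ m⁻¹.
a = 4.965×10⁸ m = 4.9651×10⁵ km.

a ≈ 4.97×10⁵ km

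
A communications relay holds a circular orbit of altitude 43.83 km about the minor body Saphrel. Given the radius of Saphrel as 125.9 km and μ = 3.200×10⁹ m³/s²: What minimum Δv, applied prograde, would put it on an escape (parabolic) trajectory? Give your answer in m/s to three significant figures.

Δv ≈ 56.9 m/s

r = 125.9 + 43.83 = 169.73 km = 1.6973×10⁵ m.
Circular speed v_c = √(μ/r) = 137.3 m/s.
Escape speed v_esc = √(2μ/r) = √2 × v_c = 194.2 m/s.
Δv = v_esc − v_c = 56.87 m/s.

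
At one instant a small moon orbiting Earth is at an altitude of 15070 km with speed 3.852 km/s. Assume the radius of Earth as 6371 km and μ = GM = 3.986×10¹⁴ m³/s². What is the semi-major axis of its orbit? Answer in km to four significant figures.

a ≈ 17840 km

r = 6371 + 15070 = 21441 km = 2.144×10⁷ m.
Vis-viva rearranged: 1/a = 2/r − v²/μ = 9.328×10⁻⁸ − 3.723×10⁻⁸ = 5.605×10⁻⁸ m⁻¹.
a = 1.784×10⁷ m = 17840 km.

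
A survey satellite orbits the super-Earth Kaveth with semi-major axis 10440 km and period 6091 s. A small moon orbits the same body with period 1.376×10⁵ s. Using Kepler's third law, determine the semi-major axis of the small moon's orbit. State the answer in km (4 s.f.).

a₂ ≈ 83430 km

Kepler's third law: a³ ∝ T², so a₂ = a₁ (T₂/T₁)^(2/3).
T₂/T₁ = 22.59, (T₂/T₁)^(2/3) = 7.991.
a₂ = 10440 × 7.991 = 83430 km.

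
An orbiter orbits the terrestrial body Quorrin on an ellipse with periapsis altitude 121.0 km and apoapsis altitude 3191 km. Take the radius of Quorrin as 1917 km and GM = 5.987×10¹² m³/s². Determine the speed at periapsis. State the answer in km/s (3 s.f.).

r_p = 1917 + 121.0 = 2038.0 km = 2.0380×10⁶ m.
r_a = 1917 + 3191 = 5108.0 km = 5.1080×10⁶ m.
Semi-major axis a = (r_p + r_a)/2 = 3573.0 km = 3.573×10⁶ m.
Vis-viva: v² = μ(2/r − 1/a) = 5.987×10¹² × (9.814×10⁻⁷ − 2.799×10⁻⁷) = 4.200×10⁶ m²/s².
v = 2049 m/s = 2.049 km/s.

v ≈ 2.05 km/s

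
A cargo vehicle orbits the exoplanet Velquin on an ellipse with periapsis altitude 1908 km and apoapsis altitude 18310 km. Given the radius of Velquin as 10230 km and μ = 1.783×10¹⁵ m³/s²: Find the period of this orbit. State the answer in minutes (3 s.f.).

r_p = 10230 + 1908 = 12138 km = 1.2138×10⁷ m.
r_a = 10230 + 18310 = 28540 km = 2.8540×10⁷ m.
Semi-major axis a = (r_p + r_a)/2 = (12138 + 28540)/2 = 20339 km = 2.034×10⁷ m.
By Kepler's third law T = 2π√(a³/μ) = 2π × 2.172×10³ = 1.365×10⁴ s.
= 227.5 minutes.

T ≈ 227 minutes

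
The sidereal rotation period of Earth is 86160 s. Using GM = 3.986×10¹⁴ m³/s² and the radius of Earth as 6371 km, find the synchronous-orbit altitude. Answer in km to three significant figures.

A synchronous orbit has period T, so by Kepler's third law a = (μT²/4π²)^(1/3).
μT²/4π² = 3.986×10¹⁴ × (8.616×10⁴)² / 39.48 = 7.495×10²² m³.
a = 4.216×10⁷ m = 42163 km.
Altitude h = a − R = 42163 − 6371 = 35792 km.

h_sync ≈ 35800 km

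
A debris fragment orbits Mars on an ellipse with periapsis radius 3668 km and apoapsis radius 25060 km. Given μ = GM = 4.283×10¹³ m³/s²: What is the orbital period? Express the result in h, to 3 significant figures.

Semi-major axis a = (r_p + r_a)/2 = (3668.0 + 25060)/2 = 14364 km = 1.436×10⁷ m.
By Kepler's third law T = 2π√(a³/μ) = 2π × 8.318×10³ = 5.227×10⁴ s.
= 14.52 h.

T ≈ 14.5 h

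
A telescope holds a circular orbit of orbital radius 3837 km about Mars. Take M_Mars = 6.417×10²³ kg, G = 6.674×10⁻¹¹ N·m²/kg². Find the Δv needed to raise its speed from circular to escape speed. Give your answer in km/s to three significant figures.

Δv ≈ 1.38 km/s

μ = GM = 6.674×10⁻¹¹ × 6.417×10²³ = 4.283×10¹³ m³/s².
r = 3837 km = 3.837×10⁶ m.
Circular speed v_c = √(μ/r) = 3341 m/s.
Escape speed v_esc = √(2μ/r) = √2 × v_c = 4725 m/s.
Δv = v_esc − v_c = 1384 m/s = 1.384 km/s.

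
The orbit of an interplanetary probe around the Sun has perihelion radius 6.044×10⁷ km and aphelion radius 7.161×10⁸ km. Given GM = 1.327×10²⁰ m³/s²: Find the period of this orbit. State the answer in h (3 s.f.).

Semi-major axis a = (r_p + r_a)/2 = (6.0440×10⁷ + 7.1610×10⁸)/2 = 3.8827×10⁸ km = 3.883×10¹¹ m.
By Kepler's third law T = 2π√(a³/μ) = 2π × 2.100×10⁷ = 1.320×10⁸ s.
= 36660 h.

T ≈ 36700 h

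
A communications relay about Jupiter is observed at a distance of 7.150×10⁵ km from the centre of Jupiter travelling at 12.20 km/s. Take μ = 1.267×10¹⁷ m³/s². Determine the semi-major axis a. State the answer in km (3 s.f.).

a ≈ 6.16×10⁵ km

r = 7.150×10⁸ m.
Specific orbital energy ε = v²/2 − μ/r = (12200)²/2 − 1.267×10¹⁷/7.150×10⁸ = -1.028×10⁸ J/kg.
Since ε = −μ/(2a), a = −μ/(2ε) = 6.163×10⁸ m = 6.1635×10⁵ km.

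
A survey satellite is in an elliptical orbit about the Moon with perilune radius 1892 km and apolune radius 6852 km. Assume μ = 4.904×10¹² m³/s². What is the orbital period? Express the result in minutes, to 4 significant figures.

Semi-major axis a = (r_p + r_a)/2 = (1892.0 + 6852.0)/2 = 4372.0 km = 4.372×10⁶ m.
By Kepler's third law T = 2π√(a³/μ) = 2π × 4.128×10³ = 2.594×10⁴ s.
= 432.3 minutes.

T ≈ 432.3 minutes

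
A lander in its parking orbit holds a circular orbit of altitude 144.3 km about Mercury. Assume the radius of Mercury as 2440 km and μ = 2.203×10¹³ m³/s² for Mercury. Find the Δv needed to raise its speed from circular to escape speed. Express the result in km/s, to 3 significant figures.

r = 2440 + 144.3 = 2584.3 km = 2.5843×10⁶ m.
Circular speed v_c = √(μ/r) = 2920 m/s.
Escape speed v_esc = √(2μ/r) = √2 × v_c = 4129 m/s.
Δv = v_esc − v_c = 1209 m/s = 1.209 km/s.

Δv ≈ 1.21 km/s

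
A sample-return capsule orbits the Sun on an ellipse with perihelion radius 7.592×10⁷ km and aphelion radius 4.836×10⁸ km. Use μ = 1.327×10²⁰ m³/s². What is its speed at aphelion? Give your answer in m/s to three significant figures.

Semi-major axis a = (r_p + r_a)/2 = 2.7976×10⁸ km = 2.798×10¹¹ m.
Vis-viva: v² = μ(2/r − 1/a) = 1.327×10²⁰ × (4.136×10⁻¹² − 3.574×10⁻¹²) = 7.447×10⁷ m²/s².
v = 8629 m/s.

v ≈ 8630 m/s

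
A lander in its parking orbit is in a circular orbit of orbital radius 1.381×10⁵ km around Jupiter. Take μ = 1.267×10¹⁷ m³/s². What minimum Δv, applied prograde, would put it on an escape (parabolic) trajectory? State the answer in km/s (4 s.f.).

Δv ≈ 12.55 km/s

r = 1.381×10⁵ km = 1.381×10⁸ m.
Circular speed v_c = √(μ/r) = 30290 m/s.
Escape speed v_esc = √(2μ/r) = √2 × v_c = 42840 m/s.
Δv = v_esc − v_c = 12550 m/s = 12.55 km/s.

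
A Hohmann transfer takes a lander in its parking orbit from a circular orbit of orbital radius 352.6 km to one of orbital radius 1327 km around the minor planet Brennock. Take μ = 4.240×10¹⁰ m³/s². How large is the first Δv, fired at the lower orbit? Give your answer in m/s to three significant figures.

r₁ = 352.6 km = 3.526×10⁵ m.
r₂ = 1327 km = 1.327×10⁶ m.
Transfer ellipse a_t = (r₁ + r₂)/2 = 8.398×10⁵ m.
At r₁: circular v_c1 = √(μ/r₁) = 346.8 m/s; transfer-periapsis v_p = √[μ(2/r₁ − 1/a_t)] = 435.9 m/s.
Δv₁ = v_p − v_c1 = 89.13 m/s.

Δv ≈ 89.1 m/s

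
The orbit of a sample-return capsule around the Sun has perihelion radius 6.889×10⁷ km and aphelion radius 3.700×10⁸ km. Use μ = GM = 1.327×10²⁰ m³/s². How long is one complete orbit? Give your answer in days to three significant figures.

T ≈ 649 days

Semi-major axis a = (r_p + r_a)/2 = (6.8890×10⁷ + 3.7000×10⁸)/2 = 2.1944×10⁸ km = 2.194×10¹¹ m.
By Kepler's third law T = 2π√(a³/μ) = 2π × 8.924×10⁶ = 5.607×10⁷ s.
= 649.0 days.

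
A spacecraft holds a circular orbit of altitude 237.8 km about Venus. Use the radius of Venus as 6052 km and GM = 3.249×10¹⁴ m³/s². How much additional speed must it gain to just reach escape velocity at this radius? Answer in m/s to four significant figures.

Δv ≈ 2977 m/s

r = 6052 + 237.8 = 6289.8 km = 6.2898×10⁶ m.
Circular speed v_c = √(μ/r) = 7187 m/s.
Escape speed v_esc = √(2μ/r) = √2 × v_c = 10160 m/s.
Δv = v_esc − v_c = 2977 m/s.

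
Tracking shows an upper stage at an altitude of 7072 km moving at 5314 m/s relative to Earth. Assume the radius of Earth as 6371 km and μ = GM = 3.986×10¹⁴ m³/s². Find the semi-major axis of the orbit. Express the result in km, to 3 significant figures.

r = 6371 + 7072 = 13443 km = 1.344×10⁷ m.
Specific orbital energy ε = v²/2 − μ/r = (5314)²/2 − 3.986×10¹⁴/1.344×10⁷ = -1.553×10⁷ J/kg.
Since ε = −μ/(2a), a = −μ/(2ε) = 1.283×10⁷ m = 12832 km.

a ≈ 12800 km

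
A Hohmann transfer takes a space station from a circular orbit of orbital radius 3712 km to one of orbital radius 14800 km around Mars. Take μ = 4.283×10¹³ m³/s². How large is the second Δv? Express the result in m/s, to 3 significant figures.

r₁ = 3712 km = 3.712×10⁶ m.
r₂ = 14800 km = 1.480×10⁷ m.
Transfer ellipse a_t = (r₁ + r₂)/2 = 9.256×10⁶ m.
At r₁: circular v_c1 = √(μ/r₁) = 3397 m/s; transfer-periapsis v_p = √[μ(2/r₁ − 1/a_t)] = 4295 m/s.
At r₂: circular v_c2 = √(μ/r₂) = 1701 m/s; transfer-apoapsis v_a = √[μ(2/r₂ − 1/a_t)] = 1077 m/s.
Δv₂ = v_c2 − v_a = 623.9 m/s.

Δv ≈ 624 m/s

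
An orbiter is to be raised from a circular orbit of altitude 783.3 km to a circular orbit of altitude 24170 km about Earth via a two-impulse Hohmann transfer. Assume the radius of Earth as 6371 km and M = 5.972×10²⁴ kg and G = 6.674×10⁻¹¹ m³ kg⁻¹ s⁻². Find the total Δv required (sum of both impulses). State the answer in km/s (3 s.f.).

Δv_total ≈ 3.42 km/s

μ = GM = 6.674×10⁻¹¹ × 5.972×10²⁴ = 3.986×10¹⁴ m³/s².
r₁ = 6371 + 783.3 = 7154.3 km = 7.1543×10⁶ m.
r₂ = 6371 + 24170 = 30541 km = 3.0541×10⁷ m.
Transfer ellipse a_t = (r₁ + r₂)/2 = 1.885×10⁷ m.
At r₁: circular v_c1 = √(μ/r₁) = 7464 m/s; transfer-perigee v_p = √[μ(2/r₁ − 1/a_t)] = 9501 m/s.
Δv₁ = v_p − v_c1 = 2037 m/s.
At r₂: circular v_c2 = √(μ/r₂) = 3613 m/s; transfer-apogee v_a = √[μ(2/r₂ − 1/a_t)] = 2226 m/s.
Δv₂ = v_c2 − v_a = 1387 m/s.
Total Δv = Δv₁ + Δv₂ = 3424 m/s = 3.424 km/s.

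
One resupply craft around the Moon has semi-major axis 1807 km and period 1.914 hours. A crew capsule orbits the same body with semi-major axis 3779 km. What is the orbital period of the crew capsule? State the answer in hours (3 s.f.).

Kepler's third law: T² ∝ a³, so T₂ = T₁ (a₂/a₁)^(3/2).
a₂/a₁ = 2.091, (a₂/a₁)^(3/2) = 3.024.
T₂ = 1.914 × 3.024 = 5.789 hours.

T₂ ≈ 5.79 hours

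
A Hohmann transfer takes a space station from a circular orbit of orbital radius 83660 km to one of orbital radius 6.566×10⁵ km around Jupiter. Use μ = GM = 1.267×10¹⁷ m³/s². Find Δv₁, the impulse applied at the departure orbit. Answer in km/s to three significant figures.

r₁ = 83660 km = 8.366×10⁷ m.
r₂ = 6.566×10⁵ km = 6.566×10⁸ m.
Transfer ellipse a_t = (r₁ + r₂)/2 = 3.701×10⁸ m.
At r₁: circular v_c1 = √(μ/r₁) = 38920 m/s; transfer-perijove v_p = √[μ(2/r₁ − 1/a_t)] = 51830 m/s.
Δv₁ = v_p − v_c1 = 12920 m/s.
= 12.92 km/s.

Δv ≈ 12.9 km/s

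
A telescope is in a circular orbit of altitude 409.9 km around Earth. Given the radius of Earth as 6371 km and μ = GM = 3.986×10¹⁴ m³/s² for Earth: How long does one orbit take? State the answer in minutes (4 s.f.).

r = 6371 + 409.9 = 6780.9 km = 6.7809×10⁶ m.
Kepler's third law: T = 2π√(r³/μ) = 2π√((6.781×10⁶)³ / 3.986×10¹⁴).
r³/μ = 7.822×10⁵ s², so T = 2π × 8.844×10² = 5.557×10³ s.
Converting: 5.557×10³ s ÷ 60.00 = 92.62 minutes.

T ≈ 92.62 minutes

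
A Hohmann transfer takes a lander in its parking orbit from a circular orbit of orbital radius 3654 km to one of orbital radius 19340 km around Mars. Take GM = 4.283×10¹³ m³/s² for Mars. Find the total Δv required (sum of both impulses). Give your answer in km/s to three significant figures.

Δv_total ≈ 1.67 km/s

r₁ = 3654 km = 3.654×10⁶ m.
r₂ = 19340 km = 1.934×10⁷ m.
Transfer ellipse a_t = (r₁ + r₂)/2 = 1.150×10⁷ m.
At r₁: circular v_c1 = √(μ/r₁) = 3424 m/s; transfer-periapsis v_p = √[μ(2/r₁ − 1/a_t)] = 4440 m/s.
Δv₁ = v_p − v_c1 = 1017 m/s.
At r₂: circular v_c2 = √(μ/r₂) = 1488 m/s; transfer-apoapsis v_a = √[μ(2/r₂ − 1/a_t)] = 839.0 m/s.
Δv₂ = v_c2 − v_a = 649.2 m/s.
Total Δv = Δv₁ + Δv₂ = 1666 m/s = 1.666 km/s.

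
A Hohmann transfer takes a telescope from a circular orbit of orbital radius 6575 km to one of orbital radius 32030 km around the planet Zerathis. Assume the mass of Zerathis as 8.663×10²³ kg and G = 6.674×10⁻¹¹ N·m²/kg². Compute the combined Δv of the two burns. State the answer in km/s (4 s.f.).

Δv_total ≈ 1.414 km/s

μ = GM = 6.674×10⁻¹¹ × 8.663×10²³ = 5.782×10¹³ m³/s².
r₁ = 6575 km = 6.575×10⁶ m.
r₂ = 32030 km = 3.203×10⁷ m.
Transfer ellipse a_t = (r₁ + r₂)/2 = 1.930×10⁷ m.
At r₁: circular v_c1 = √(μ/r₁) = 2965 m/s; transfer-periapsis v_p = √[μ(2/r₁ − 1/a_t)] = 3820 m/s.
Δv₁ = v_p − v_c1 = 854.5 m/s.
At r₂: circular v_c2 = √(μ/r₂) = 1344 m/s; transfer-apoapsis v_a = √[μ(2/r₂ − 1/a_t)] = 784.1 m/s.
Δv₂ = v_c2 − v_a = 559.4 m/s.
Total Δv = Δv₁ + Δv₂ = 1414 m/s = 1.414 km/s.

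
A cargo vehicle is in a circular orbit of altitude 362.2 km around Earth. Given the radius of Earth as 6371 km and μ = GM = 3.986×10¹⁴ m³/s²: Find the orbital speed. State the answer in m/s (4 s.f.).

v ≈ 7694 m/s

r = 6371 + 362.2 = 6733.2 km = 6.7332×10⁶ m.
For a circular orbit v = √(μ/r) = √(3.986×10¹⁴ / 6.733×10⁶) = √(5.920×10⁷) = 7694 m/s.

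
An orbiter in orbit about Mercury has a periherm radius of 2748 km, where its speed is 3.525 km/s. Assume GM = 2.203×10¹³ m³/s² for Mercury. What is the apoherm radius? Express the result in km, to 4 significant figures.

apoherm radius ≈ 9464 km

r_p = 2.748×10⁶ m.
Specific energy ε = v²/2 − μ/r = -1.804×10⁶ J/kg, so a = −μ/(2ε) = 6.106×10⁶ m.
The apsides satisfy r_p + r_a = 2a, so the apoherm radius is 2a − r_p = 9.464×10⁶ m = 9464.2 km.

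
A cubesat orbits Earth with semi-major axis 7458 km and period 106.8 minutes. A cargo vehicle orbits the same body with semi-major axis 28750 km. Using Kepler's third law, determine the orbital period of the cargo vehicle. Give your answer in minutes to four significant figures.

Kepler's third law: T² ∝ a³, so T₂ = T₁ (a₂/a₁)^(3/2).
a₂/a₁ = 3.855, (a₂/a₁)^(3/2) = 7.569.
T₂ = 106.8 × 7.569 = 808.3 minutes.

T₂ ≈ 808.3 minutes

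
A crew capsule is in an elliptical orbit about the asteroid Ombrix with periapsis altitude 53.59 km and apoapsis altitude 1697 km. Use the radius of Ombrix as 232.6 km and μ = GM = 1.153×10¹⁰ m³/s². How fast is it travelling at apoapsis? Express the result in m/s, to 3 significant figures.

r_p = 232.6 + 53.59 = 286.19 km = 2.8619×10⁵ m.
r_a = 232.6 + 1697 = 1929.6 km = 1.9296×10⁶ m.
Semi-major axis a = (r_p + r_a)/2 = 1107.9 km = 1.108×10⁶ m.
Vis-viva: v² = μ(2/r − 1/a) = 1.153×10¹⁰ × (1.036×10⁻⁶ − 9.026×10⁻⁷) = 1.544×10³ m²/s².
v = 39.29 m/s.

v ≈ 39.3 m/s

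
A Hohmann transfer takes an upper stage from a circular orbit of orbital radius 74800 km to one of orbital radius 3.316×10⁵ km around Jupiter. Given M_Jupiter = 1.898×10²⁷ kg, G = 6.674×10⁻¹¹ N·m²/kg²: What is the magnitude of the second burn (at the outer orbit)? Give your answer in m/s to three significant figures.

μ = GM = 6.674×10⁻¹¹ × 1.898×10²⁷ = 1.267×10¹⁷ m³/s².
r₁ = 74800 km = 7.480×10⁷ m.
r₂ = 3.316×10⁵ km = 3.316×10⁸ m.
Transfer ellipse a_t = (r₁ + r₂)/2 = 2.032×10⁸ m.
At r₁: circular v_c1 = √(μ/r₁) = 41150 m/s; transfer-perijove v_p = √[μ(2/r₁ − 1/a_t)] = 52570 m/s.
At r₂: circular v_c2 = √(μ/r₂) = 19540 m/s; transfer-apojove v_a = √[μ(2/r₂ − 1/a_t)] = 11860 m/s.
Δv₂ = v_c2 − v_a = 7687 m/s.

Δv ≈ 7690 m/s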